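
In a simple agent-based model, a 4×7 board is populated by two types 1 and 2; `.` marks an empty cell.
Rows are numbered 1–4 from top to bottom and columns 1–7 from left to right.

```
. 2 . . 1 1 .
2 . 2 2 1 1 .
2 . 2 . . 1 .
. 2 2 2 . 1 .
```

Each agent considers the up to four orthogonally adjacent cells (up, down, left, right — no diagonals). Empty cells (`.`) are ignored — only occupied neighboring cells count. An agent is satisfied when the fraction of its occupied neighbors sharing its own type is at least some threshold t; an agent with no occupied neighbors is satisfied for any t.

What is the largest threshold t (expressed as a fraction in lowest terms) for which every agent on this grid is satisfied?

(1,2)2 — no occupied neighbors
(1,5)1 2/2
(1,6)1 2/2
(2,1)2 1/1
(2,3)2 2/2
(2,4)2 1/2
(2,5)1 2/3
(2,6)1 3/3
(3,1)2 1/1
(3,3)2 2/2
(3,6)1 2/2
(4,2)2 1/1
(4,3)2 3/3
(4,4)2 1/1
(4,6)1 1/1
The smallest same-type fraction is 1/2 at (2,4), which reduces to 1/2. Any threshold above that leaves this agent unsatisfied.

1/2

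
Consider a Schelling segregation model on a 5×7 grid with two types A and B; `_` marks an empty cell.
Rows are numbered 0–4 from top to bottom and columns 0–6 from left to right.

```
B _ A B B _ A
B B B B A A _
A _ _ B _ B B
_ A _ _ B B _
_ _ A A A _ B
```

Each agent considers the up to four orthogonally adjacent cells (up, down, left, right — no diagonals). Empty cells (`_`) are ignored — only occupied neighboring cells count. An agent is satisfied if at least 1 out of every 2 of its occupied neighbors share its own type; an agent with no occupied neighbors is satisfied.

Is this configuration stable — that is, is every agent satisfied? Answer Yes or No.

Row 0: (0,0)B 1/1 ✓ · (0,2)A 0/2 ✗ · (0,3)B 2/3 ✓ · (0,4)B 1/2 ✓ · (0,6)A 0/0 ✓
Row 1: (1,0)B 2/3 ✓ · (1,1)B 2/2 ✓ · (1,2)B 2/3 ✓ · (1,3)B 3/4 ✓ · (1,4)A 1/3 ✗ · (1,5)A 1/2 ✓
Row 2: (2,0)A 0/1 ✗ · (2,3)B 1/1 ✓ · (2,5)B 2/3 ✓ · (2,6)B 1/1 ✓
Row 3: (3,1)A 0/0 ✓ · (3,4)B 1/2 ✓ · (3,5)B 2/2 ✓
Row 4: (4,2)A 1/1 ✓ · (4,3)A 2/2 ✓ · (4,4)A 1/2 ✓ · (4,6)B 0/0 ✓
For instance (0,2) has only 0/2 same-type neighbors, below 1/2.

No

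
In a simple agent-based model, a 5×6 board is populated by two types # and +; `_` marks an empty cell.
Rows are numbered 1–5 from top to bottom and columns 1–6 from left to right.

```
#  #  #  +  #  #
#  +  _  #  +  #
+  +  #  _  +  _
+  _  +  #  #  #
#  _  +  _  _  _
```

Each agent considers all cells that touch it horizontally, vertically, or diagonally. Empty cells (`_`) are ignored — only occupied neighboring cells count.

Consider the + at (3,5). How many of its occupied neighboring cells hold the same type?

Occupied neighbors of (3,5): (2,4)=#, (2,5)=+, (2,6)=#, (4,4)=#, (4,5)=#, (4,6)=#.
Same type (+): 1 of 6.

1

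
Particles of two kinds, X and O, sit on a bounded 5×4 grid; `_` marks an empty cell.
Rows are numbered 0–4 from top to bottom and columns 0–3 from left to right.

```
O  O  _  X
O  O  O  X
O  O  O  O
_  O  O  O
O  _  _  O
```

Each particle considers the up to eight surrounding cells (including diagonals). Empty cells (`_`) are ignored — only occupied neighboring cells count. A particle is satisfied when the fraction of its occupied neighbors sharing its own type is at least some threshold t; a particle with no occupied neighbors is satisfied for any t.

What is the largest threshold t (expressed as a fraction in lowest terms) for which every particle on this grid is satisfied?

Row 0: (0,0)O 3/3 · (0,1)O 4/4 · (0,3)X 1/2
Row 1: (1,0)O 5/5 · (1,1)O 7/7 · (1,2)O 5/7 · (1,3)X 1/4
Row 2: (2,0)O 4/4 · (2,1)O 7/7 · (2,2)O 7/8 · (2,3)O 4/5
Row 3: (3,1)O 5/5 · (3,2)O 6/6 · (3,3)O 4/4
Row 4: (4,0)O 1/1 · (4,3)O 2/2
The smallest same-type fraction is 1/4 at (1,3), which reduces to 1/4. Any threshold above that leaves this particle unsatisfied.

1/4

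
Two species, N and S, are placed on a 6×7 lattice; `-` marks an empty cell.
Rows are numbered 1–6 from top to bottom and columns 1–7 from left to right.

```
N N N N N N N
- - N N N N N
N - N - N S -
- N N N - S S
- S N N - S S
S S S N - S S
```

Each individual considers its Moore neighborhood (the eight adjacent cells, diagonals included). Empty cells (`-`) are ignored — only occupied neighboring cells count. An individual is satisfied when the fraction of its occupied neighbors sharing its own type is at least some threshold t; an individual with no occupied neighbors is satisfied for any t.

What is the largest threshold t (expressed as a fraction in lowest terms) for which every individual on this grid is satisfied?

1/3

(1,1)N 1/1
(1,2)N 3/3
(1,3)N 4/4
(1,4)N 5/5
(1,5)N 5/5
(1,6)N 5/5
(1,7)N 3/3
(2,3)N 5/5
(2,4)N 7/7
(2,5)N 6/7
(2,6)N 6/7
(2,7)N 3/4
(3,1)N 1/1
(3,3)N 5/5
(3,5)N 4/6
(3,6)S 2/6
(4,2)N 4/5
(4,3)N 5/6
(4,4)N 5/5
(4,6)S 4/5
(4,7)S 4/4
(5,2)S 3/6
(5,3)N 5/8
(5,4)N 4/5
(5,6)S 5/5
(5,7)S 5/5
(6,1)S 2/2
(6,2)S 3/4
(6,3)S 2/5
(6,4)N 2/3
(6,6)S 3/3
(6,7)S 3/3
The smallest same-type fraction is 2/6 at (3,6), which reduces to 1/3. Any threshold above that leaves this individual unsatisfied.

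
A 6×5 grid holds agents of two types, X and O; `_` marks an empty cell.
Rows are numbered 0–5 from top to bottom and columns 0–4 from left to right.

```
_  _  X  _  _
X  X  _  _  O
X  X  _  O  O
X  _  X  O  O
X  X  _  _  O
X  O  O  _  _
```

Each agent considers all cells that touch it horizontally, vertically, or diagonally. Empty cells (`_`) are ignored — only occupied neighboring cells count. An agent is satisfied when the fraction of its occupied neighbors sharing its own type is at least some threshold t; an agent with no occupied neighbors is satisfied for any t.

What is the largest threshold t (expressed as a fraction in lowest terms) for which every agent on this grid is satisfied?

1/4

(0,2)X 1/1
(1,0)X 3/3
(1,1)X 4/4
(1,4)O 2/2
(2,0)X 4/4
(2,1)X 5/5
(2,3)O 4/5
(2,4)O 4/4
(3,0)X 4/4
(3,2)X 2/4
(3,3)O 4/5
(3,4)O 4/4
(4,0)X 3/4
(4,1)X 4/6
(4,4)O 2/2
(5,0)X 2/3
(5,1)O 1/4
(5,2)O 1/2
The smallest same-type fraction is 1/4 at (5,1), which reduces to 1/4. Any threshold above that leaves this agent unsatisfied.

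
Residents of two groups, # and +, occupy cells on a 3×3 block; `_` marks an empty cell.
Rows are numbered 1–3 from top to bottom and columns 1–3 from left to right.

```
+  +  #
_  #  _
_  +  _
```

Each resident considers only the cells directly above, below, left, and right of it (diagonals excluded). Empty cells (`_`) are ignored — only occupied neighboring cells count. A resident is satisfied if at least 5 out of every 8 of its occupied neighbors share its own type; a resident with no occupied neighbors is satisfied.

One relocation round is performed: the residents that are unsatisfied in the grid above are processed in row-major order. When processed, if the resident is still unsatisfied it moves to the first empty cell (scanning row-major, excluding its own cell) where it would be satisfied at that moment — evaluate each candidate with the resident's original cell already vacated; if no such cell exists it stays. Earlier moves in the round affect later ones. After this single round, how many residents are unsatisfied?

0

Initially unsatisfied (in order): (1,2), (1,3), (2,2), (3,2).
  (1,2) → (3,1).
  (1,3): now satisfied by earlier moves; stays.
  (2,2) → (2,3).
  (3,2): now satisfied by earlier moves; stays.
Resulting grid:
+ _ #
_ _ #
+ + _
All satisfied now.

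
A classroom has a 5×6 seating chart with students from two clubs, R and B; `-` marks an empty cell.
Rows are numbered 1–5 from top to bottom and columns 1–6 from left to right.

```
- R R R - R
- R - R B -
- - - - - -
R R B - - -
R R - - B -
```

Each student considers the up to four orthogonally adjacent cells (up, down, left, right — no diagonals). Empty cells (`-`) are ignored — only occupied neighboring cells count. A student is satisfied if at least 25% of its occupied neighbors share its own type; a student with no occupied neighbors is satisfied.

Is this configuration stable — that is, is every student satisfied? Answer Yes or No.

No

Row 1: (1,2)R 2/2 ok · (1,3)R 2/2 ok · (1,4)R 2/2 ok · (1,6)R 0/0 ok
Row 2: (2,2)R 1/1 ok · (2,4)R 1/2 ok · (2,5)B 0/1 unhappy
Row 4: (4,1)R 2/2 ok · (4,2)R 2/3 ok · (4,3)B 0/1 unhappy
Row 5: (5,1)R 2/2 ok · (5,2)R 2/2 ok · (5,5)B 0/0 ok
For instance (2,5) has only 0/1 same-type neighbors, below 1/4.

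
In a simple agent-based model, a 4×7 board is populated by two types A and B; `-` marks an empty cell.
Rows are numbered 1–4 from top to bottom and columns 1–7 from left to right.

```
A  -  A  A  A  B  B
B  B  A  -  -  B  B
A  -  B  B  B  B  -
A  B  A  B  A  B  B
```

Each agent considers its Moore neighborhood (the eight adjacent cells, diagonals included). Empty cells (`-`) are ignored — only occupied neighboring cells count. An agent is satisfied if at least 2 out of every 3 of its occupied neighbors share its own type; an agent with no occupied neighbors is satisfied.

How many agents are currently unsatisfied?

12

(1,1)A 0/2 unhappy
(1,3)A 2/3 ok
(1,4)A 3/3 ok
(1,5)A 1/3 unhappy
(1,6)B 3/4 ok
(1,7)B 3/3 ok
(2,1)B 1/3 unhappy
(2,2)B 2/6 unhappy
(2,3)A 2/5 unhappy
(2,6)B 5/6 ok
(2,7)B 4/4 ok
(3,1)A 1/4 unhappy
(3,3)B 4/6 ok
(3,4)B 3/6 unhappy
(3,5)B 5/6 ok
(3,6)B 5/6 ok
(4,1)A 1/2 unhappy
(4,2)B 1/4 unhappy
(4,3)A 0/4 unhappy
(4,4)B 3/5 unhappy
(4,5)A 0/5 unhappy
(4,6)B 3/4 ok
(4,7)B 2/2 ok
Unsatisfied: (1,1), (1,5), (2,1), (2,2), (2,3), (3,1), (3,4), (4,1), (4,2), (4,3), (4,4), (4,5) — 12 in total.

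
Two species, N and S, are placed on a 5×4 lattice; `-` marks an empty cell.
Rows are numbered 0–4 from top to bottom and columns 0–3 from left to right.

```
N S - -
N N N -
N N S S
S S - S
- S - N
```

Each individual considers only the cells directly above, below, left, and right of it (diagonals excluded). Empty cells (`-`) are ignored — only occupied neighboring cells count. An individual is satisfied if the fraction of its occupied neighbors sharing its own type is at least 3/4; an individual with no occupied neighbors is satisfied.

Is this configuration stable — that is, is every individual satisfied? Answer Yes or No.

No

(0,0)N 1/2 ✗
(0,1)S 0/2 ✗
(1,0)N 3/3 ✓
(1,1)N 3/4 ✓
(1,2)N 1/2 ✗
(2,0)N 2/3 ✗
(2,1)N 2/4 ✗
(2,2)S 1/3 ✗
(2,3)S 2/2 ✓
(3,0)S 1/2 ✗
(3,1)S 2/3 ✗
(3,3)S 1/2 ✗
(4,1)S 1/1 ✓
(4,3)N 0/1 ✗
For instance (0,0) has only 1/2 same-type neighbors, below 3/4.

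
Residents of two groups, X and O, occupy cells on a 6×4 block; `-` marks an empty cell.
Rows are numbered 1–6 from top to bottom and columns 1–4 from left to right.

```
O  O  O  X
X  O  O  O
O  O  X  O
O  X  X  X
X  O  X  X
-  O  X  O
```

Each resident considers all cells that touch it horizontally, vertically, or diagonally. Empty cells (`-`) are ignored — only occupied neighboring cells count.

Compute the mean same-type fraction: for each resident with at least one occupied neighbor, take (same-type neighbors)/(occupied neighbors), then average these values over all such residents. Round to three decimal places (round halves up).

0.495

(1,1)O 2/3
(1,2)O 4/5
(1,3)O 4/5
(1,4)X 0/3
(2,1)X 0/5
(2,2)O 6/8
(2,3)O 6/8
(2,4)O 3/5
(3,1)O 3/5
(3,2)O 4/8
(3,3)X 3/8
(3,4)O 2/5
(4,1)O 3/5
(4,2)X 4/8
(4,3)X 5/8
(4,4)X 4/5
(5,1)X 1/4
(5,2)O 2/7
(5,3)X 5/8
(5,4)X 4/5
(6,2)O 1/4
(6,3)X 2/5
(6,4)O 0/3
Sum over 23 residents: 2/3 + 4/5 + 4/5 + 0/3 + 0/5 + 6/8 + 6/8 + 3/5 + 3/5 + 4/8 + 3/8 + 2/5 + 3/5 + 4/8 + 5/8 + 4/5 + 1/4 + 2/7 + 5/8 + 4/5 + 1/4 + 2/5 + 0/3 = 9557/840; mean = 9557/840 ÷ 23 = 9557/19320 = 0.494668… → 0.495.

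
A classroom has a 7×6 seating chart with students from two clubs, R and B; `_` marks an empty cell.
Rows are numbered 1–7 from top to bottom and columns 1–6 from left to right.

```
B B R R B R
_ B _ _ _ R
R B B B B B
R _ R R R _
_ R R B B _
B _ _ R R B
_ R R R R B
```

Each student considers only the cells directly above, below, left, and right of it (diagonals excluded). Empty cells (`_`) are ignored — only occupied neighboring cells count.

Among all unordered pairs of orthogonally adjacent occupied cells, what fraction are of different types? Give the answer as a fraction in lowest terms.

15/37

Scan each occupied cell's neighbors to the right and below so each pair is counted once.
Row 1: B(1,1)–B(1,2)= B(1,2)–R(1,3)≠ B(1,2)–B(2,2)= R(1,3)–R(1,4)= R(1,4)–B(1,5)≠ B(1,5)–R(1,6)≠ R(1,6)–R(2,6)=  → 3/7 unlike.
Row 2: B(2,2)–B(3,2)= R(2,6)–B(3,6)≠  → 1/2 unlike.
Row 3: R(3,1)–B(3,2)≠ R(3,1)–R(4,1)= B(3,2)–B(3,3)= B(3,3)–B(3,4)= B(3,3)–R(4,3)≠ B(3,4)–B(3,5)= B(3,4)–R(4,4)≠ B(3,5)–B(3,6)= B(3,5)–R(4,5)≠  → 4/9 unlike.
Row 4: R(4,3)–R(4,4)= R(4,3)–R(5,3)= R(4,4)–R(4,5)= R(4,4)–B(5,4)≠ R(4,5)–B(5,5)≠  → 2/5 unlike.
Row 5: R(5,2)–R(5,3)= R(5,3)–B(5,4)≠ B(5,4)–B(5,5)= B(5,4)–R(6,4)≠ B(5,5)–R(6,5)≠  → 3/5 unlike.
Row 6: R(6,4)–R(6,5)= R(6,4)–R(7,4)= R(6,5)–B(6,6)≠ R(6,5)–R(7,5)= B(6,6)–B(7,6)=  → 1/5 unlike.
Row 7: R(7,2)–R(7,3)= R(7,3)–R(7,4)= R(7,4)–R(7,5)= R(7,5)–B(7,6)≠  → 1/4 unlike.
Total adjacent occupied pairs: 37; unlike-type pairs: 15.
15/37 is already in lowest terms.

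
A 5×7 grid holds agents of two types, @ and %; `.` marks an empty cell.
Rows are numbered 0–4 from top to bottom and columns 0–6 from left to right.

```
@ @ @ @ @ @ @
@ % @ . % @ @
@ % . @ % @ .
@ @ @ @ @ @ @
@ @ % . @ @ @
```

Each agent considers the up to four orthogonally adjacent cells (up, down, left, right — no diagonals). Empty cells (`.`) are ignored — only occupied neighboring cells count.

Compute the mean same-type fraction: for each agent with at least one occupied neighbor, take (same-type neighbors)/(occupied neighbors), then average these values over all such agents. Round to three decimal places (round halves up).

0.745

Row 0: (0,0)@ 2/2 · (0,1)@ 2/3 · (0,2)@ 3/3 · (0,3)@ 2/2 · (0,4)@ 2/3 · (0,5)@ 3/3 · (0,6)@ 2/2
Row 1: (1,0)@ 2/3 · (1,1)% 1/4 · (1,2)@ 1/2 · (1,4)% 1/3 · (1,5)@ 3/4 · (1,6)@ 2/2
Row 2: (2,0)@ 2/3 · (2,1)% 1/3 · (2,3)@ 1/2 · (2,4)% 1/4 · (2,5)@ 2/3
Row 3: (3,0)@ 3/3 · (3,1)@ 3/4 · (3,2)@ 2/3 · (3,3)@ 3/3 · (3,4)@ 3/4 · (3,5)@ 4/4 · (3,6)@ 2/2
Row 4: (4,0)@ 2/2 · (4,1)@ 2/3 · (4,2)% 0/2 · (4,4)@ 2/2 · (4,5)@ 3/3 · (4,6)@ 2/2
Sum over 31 agents: 2/2 + 2/3 + 3/3 + 2/2 + 2/3 + 3/3 + 2/2 + 2/3 + 1/4 + 1/2 + 1/3 + 3/4 + 2/2 + 2/3 + 1/3 + 1/2 + 1/4 + 2/3 + 3/3 + 3/4 + 2/3 + 3/3 + 3/4 + 4/4 + 2/2 + 2/2 + 2/3 + 0/2 + 2/2 + 3/3 + 2/2 = 277/12; mean = 277/12 ÷ 31 = 277/372 = 0.744623… → 0.745.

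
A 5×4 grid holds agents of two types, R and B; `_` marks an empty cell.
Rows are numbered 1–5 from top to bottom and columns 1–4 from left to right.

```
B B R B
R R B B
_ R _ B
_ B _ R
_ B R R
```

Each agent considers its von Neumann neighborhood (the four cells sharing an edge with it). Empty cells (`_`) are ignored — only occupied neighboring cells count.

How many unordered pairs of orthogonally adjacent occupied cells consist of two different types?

9

Scan each occupied cell's neighbors to the right and below so each pair is counted once.
Row 1: B(1,1)–B(1,2)= B(1,1)–R(2,1)≠ B(1,2)–R(1,3)≠ B(1,2)–R(2,2)≠ R(1,3)–B(1,4)≠ R(1,3)–B(2,3)≠ B(1,4)–B(2,4)=  → 5/7 unlike.
Row 2: R(2,1)–R(2,2)= R(2,2)–B(2,3)≠ R(2,2)–R(3,2)= B(2,3)–B(2,4)= B(2,4)–B(3,4)=  → 1/5 unlike.
Row 3: R(3,2)–B(4,2)≠ B(3,4)–R(4,4)≠  → 2/2 unlike.
Row 4: B(4,2)–B(5,2)= R(4,4)–R(5,4)=  → 0/2 unlike.
Row 5: B(5,2)–R(5,3)≠ R(5,3)–R(5,4)=  → 1/2 unlike.
Total adjacent occupied pairs: 18; unlike-type pairs: 9.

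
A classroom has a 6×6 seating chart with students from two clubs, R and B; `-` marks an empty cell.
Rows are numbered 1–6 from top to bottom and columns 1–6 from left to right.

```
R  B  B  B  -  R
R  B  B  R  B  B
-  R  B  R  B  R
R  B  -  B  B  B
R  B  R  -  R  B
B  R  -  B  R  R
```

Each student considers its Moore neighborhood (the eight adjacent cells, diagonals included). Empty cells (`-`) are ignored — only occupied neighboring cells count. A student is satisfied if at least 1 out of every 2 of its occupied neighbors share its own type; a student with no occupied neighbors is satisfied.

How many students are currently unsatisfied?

(1,1)R 1/3 not
(1,2)B 3/5 satisfied
(1,3)B 4/5 satisfied
(1,4)B 3/4 satisfied
(1,6)R 0/2 not
(2,1)R 2/4 satisfied
(2,2)B 4/7 satisfied
(2,3)B 5/8 satisfied
(2,4)R 1/7 not
(2,5)B 3/7 not
(2,6)B 2/4 satisfied
(3,2)R 2/6 not
(3,3)B 4/7 satisfied
(3,4)R 1/7 not
(3,5)B 5/8 satisfied
(3,6)R 0/5 not
(4,1)R 2/4 satisfied
(4,2)B 2/6 not
(4,4)B 3/6 satisfied
(4,5)B 4/7 satisfied
(4,6)B 3/5 satisfied
(5,1)R 2/5 not
(5,2)B 2/6 not
(5,3)R 1/5 not
(5,5)R 2/7 not
(5,6)B 2/5 not
(6,1)B 1/3 not
(6,2)R 2/4 satisfied
(6,4)B 0/3 not
(6,5)R 2/4 satisfied
(6,6)R 2/3 satisfied
Unsatisfied: (1,1), (1,6), (2,4), (2,5), (3,2), (3,4), (3,6), (4,2), (5,1), (5,2), (5,3), (5,5), (5,6), (6,1), (6,4) — 15 in total.

15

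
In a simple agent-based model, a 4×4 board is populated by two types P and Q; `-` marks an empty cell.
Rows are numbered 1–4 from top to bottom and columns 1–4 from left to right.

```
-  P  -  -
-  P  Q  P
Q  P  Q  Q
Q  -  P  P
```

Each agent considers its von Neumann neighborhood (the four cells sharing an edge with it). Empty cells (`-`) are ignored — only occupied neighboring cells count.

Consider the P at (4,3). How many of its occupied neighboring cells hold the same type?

1

Occupied neighbors of (4,3): (3,3)=Q, (4,4)=P.
Same type (P): 1 of 2.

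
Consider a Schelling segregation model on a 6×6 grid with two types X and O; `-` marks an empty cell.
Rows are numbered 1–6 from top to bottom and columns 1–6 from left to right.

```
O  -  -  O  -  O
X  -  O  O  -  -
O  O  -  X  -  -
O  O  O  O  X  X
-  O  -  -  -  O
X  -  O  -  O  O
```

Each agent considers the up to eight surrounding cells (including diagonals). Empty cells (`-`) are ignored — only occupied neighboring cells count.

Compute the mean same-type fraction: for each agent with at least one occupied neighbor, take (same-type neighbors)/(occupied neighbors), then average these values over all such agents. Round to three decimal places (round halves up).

Row 1: (1,1)O 0/1 · (1,4)O 2/2 · (1,6)O — no occupied neighbors
Row 2: (2,1)X 0/3 · (2,3)O 3/4 · (2,4)O 2/3
Row 3: (3,1)O 3/4 · (3,2)O 5/6 · (3,4)X 1/5
Row 4: (4,1)O 4/4 · (4,2)O 5/5 · (4,3)O 4/5 · (4,4)O 1/3 · (4,5)X 2/4 · (4,6)X 1/2
Row 5: (5,2)O 4/5 · (5,6)O 2/4
Row 6: (6,1)X 0/1 · (6,3)O 1/1 · (6,5)O 2/2 · (6,6)O 2/2
Sum over 20 agents: 0/1 + 2/2 + 0/3 + 3/4 + 2/3 + 3/4 + 5/6 + 1/5 + 4/4 + 5/5 + 4/5 + 1/3 + 2/4 + 1/2 + 4/5 + 2/4 + 0/1 + 1/1 + 2/2 + 2/2 = 379/30; mean = 379/30 ÷ 20 = 379/600 = 0.631666… → 0.632.

0.632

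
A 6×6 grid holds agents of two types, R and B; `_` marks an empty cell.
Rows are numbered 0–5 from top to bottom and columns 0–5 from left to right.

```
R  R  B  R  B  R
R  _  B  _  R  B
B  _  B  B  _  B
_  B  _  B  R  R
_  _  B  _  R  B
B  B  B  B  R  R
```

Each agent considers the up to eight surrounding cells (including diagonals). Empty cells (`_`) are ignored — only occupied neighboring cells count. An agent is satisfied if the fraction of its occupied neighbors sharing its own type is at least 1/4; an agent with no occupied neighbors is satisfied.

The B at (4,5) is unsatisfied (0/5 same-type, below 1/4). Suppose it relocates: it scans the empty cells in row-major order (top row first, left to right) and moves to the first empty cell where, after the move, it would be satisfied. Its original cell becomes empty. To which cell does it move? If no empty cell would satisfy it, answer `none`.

Vacating (4,5). Empty cells in order:
  (1,1): 4/7 same-type → satisfied — stop here.

(1,1)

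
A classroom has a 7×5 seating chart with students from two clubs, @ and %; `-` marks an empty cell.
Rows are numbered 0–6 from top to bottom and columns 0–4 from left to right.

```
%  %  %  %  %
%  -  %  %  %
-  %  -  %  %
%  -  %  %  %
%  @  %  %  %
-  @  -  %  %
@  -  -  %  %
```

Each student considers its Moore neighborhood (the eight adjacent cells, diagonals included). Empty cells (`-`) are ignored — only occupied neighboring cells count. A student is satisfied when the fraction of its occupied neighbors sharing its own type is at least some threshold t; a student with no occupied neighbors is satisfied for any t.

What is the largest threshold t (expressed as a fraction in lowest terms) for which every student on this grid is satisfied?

1/5

Row 0: (0,0)% 2/2 · (0,1)% 4/4 · (0,2)% 4/4 · (0,3)% 5/5 · (0,4)% 3/3
Row 1: (1,0)% 3/3 · (1,2)% 6/6 · (1,3)% 7/7 · (1,4)% 5/5
Row 2: (2,1)% 4/4 · (2,3)% 7/7 · (2,4)% 5/5
Row 3: (3,0)% 2/3 · (3,2)% 5/6 · (3,3)% 7/7 · (3,4)% 5/5
Row 4: (4,0)% 1/3 · (4,1)@ 1/5 · (4,2)% 4/6 · (4,3)% 7/7 · (4,4)% 5/5
Row 5: (5,1)@ 2/4 · (5,3)% 6/6 · (5,4)% 5/5
Row 6: (6,0)@ 1/1 · (6,3)% 3/3 · (6,4)% 3/3
The smallest same-type fraction is 1/5 at (4,1), which reduces to 1/5. Any threshold above that leaves this student unsatisfied.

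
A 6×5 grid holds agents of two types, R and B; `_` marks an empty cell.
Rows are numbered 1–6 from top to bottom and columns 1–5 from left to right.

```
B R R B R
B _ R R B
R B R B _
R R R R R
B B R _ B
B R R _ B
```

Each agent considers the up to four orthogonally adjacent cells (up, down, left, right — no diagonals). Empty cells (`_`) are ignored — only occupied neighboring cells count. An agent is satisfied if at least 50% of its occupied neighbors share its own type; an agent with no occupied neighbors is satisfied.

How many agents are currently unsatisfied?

Row 1: (1,1)B 1/2 ok · (1,2)R 1/2 ok · (1,3)R 2/3 ok · (1,4)B 0/3 unhappy · (1,5)R 0/2 unhappy
Row 2: (2,1)B 1/2 ok · (2,3)R 3/3 ok · (2,4)R 1/4 unhappy · (2,5)B 0/2 unhappy
Row 3: (3,1)R 1/3 unhappy · (3,2)B 0/3 unhappy · (3,3)R 2/4 ok · (3,4)B 0/3 unhappy
Row 4: (4,1)R 2/3 ok · (4,2)R 2/4 ok · (4,3)R 4/4 ok · (4,4)R 2/3 ok · (4,5)R 1/2 ok
Row 5: (5,1)B 2/3 ok · (5,2)B 1/4 unhappy · (5,3)R 2/3 ok · (5,5)B 1/2 ok
Row 6: (6,1)B 1/2 ok · (6,2)R 1/3 unhappy · (6,3)R 2/2 ok · (6,5)B 1/1 ok
Unsatisfied: (1,4), (1,5), (2,4), (2,5), (3,1), (3,2), (3,4), (5,2), (6,2) — 9 in total.

9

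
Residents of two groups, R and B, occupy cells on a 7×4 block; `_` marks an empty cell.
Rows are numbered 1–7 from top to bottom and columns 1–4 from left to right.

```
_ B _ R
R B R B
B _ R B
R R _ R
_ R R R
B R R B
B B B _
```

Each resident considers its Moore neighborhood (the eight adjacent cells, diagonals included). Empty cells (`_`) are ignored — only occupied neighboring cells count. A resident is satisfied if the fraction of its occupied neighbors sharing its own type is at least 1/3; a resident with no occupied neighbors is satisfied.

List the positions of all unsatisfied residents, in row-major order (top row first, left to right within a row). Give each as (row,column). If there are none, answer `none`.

(2,1), (2,4), (3,1), (3,4), (6,4)

(1,2)B 1/3 ✓
(1,4)R 1/2 ✓
(2,1)R 0/3 ✗
(2,2)B 2/5 ✓
(2,3)R 2/6 ✓
(2,4)B 1/4 ✗
(3,1)B 1/4 ✗
(3,3)R 3/6 ✓
(3,4)B 1/4 ✗
(4,1)R 2/3 ✓
(4,2)R 4/5 ✓
(4,4)R 3/4 ✓
(5,2)R 5/6 ✓
(5,3)R 6/7 ✓
(5,4)R 3/4 ✓
(6,1)B 2/4 ✓
(6,2)R 3/7 ✓
(6,3)R 4/7 ✓
(6,4)B 1/4 ✗
(7,1)B 2/3 ✓
(7,2)B 3/5 ✓
(7,3)B 2/4 ✓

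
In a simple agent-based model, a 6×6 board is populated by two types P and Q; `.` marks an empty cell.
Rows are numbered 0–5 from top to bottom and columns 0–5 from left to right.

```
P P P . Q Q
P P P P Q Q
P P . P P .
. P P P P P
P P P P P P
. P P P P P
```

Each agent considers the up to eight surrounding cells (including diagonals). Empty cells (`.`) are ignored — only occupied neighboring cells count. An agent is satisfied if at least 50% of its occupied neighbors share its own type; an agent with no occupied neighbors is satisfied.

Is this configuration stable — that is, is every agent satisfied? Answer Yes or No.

Row 0: (0,0)P 3/3 ✓ · (0,1)P 5/5 ✓ · (0,2)P 4/4 ✓ · (0,4)Q 3/4 ✓ · (0,5)Q 3/3 ✓
Row 1: (1,0)P 5/5 ✓ · (1,1)P 7/7 ✓ · (1,2)P 6/6 ✓ · (1,3)P 4/6 ✓ · (1,4)Q 3/6 ✓ · (1,5)Q 3/4 ✓
Row 2: (2,0)P 4/4 ✓ · (2,1)P 6/6 ✓ · (2,3)P 6/7 ✓ · (2,4)P 5/7 ✓
Row 3: (3,1)P 6/6 ✓ · (3,2)P 7/7 ✓ · (3,3)P 7/7 ✓ · (3,4)P 7/7 ✓ · (3,5)P 4/4 ✓
Row 4: (4,0)P 3/3 ✓ · (4,1)P 6/6 ✓ · (4,2)P 8/8 ✓ · (4,3)P 8/8 ✓ · (4,4)P 8/8 ✓ · (4,5)P 5/5 ✓
Row 5: (5,1)P 4/4 ✓ · (5,2)P 5/5 ✓ · (5,3)P 5/5 ✓ · (5,4)P 5/5 ✓ · (5,5)P 3/3 ✓
All meet the threshold, so the configuration is stable.

Yes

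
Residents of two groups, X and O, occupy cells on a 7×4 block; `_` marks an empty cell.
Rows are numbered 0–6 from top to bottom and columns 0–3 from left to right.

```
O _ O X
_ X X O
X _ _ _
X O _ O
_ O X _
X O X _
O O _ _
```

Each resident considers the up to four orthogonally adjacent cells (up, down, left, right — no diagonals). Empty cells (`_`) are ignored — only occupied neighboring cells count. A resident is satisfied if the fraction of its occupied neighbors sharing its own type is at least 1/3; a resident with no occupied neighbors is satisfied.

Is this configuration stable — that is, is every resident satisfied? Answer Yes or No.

Row 0: (0,0)O 0/0 ok · (0,2)O 0/2 unhappy · (0,3)X 0/2 unhappy
Row 1: (1,1)X 1/1 ok · (1,2)X 1/3 ok · (1,3)O 0/2 unhappy
Row 2: (2,0)X 1/1 ok
Row 3: (3,0)X 1/2 ok · (3,1)O 1/2 ok · (3,3)O 0/0 ok
Row 4: (4,1)O 2/3 ok · (4,2)X 1/2 ok
Row 5: (5,0)X 0/2 unhappy · (5,1)O 2/4 ok · (5,2)X 1/2 ok
Row 6: (6,0)O 1/2 ok · (6,1)O 2/2 ok
For instance (0,2) has only 0/2 same-type neighbors, below 1/3.

No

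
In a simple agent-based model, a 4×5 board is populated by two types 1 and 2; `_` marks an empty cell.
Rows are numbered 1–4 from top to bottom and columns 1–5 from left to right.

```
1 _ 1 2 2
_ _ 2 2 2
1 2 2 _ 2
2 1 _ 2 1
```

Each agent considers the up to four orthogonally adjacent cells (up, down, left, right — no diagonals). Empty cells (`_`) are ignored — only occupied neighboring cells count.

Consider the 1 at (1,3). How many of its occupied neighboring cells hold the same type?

0

Occupied neighbors of (1,3): (2,3)=2, (1,4)=2.
Same type (1): 0 of 2.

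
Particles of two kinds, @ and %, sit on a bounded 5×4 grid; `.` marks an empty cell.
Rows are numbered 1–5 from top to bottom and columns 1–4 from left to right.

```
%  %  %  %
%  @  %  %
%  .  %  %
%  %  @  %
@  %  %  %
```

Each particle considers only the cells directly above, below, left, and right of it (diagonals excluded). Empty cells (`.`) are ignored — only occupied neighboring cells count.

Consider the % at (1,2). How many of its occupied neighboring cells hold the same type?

2

Occupied neighbors of (1,2): (2,2)=@, (1,1)=%, (1,3)=%.
Same type (%): 2 of 3.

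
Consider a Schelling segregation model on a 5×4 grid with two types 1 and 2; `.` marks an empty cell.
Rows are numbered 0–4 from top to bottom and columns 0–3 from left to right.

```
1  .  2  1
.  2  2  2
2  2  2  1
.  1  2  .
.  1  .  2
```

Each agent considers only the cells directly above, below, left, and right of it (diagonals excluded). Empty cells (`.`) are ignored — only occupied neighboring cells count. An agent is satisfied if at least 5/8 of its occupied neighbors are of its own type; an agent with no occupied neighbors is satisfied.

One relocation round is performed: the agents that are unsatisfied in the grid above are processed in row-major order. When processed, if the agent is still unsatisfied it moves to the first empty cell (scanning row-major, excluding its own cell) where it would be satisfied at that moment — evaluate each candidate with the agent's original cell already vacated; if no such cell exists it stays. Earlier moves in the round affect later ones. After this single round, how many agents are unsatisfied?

1

Initially unsatisfied (in order): (0,2), (0,3), (1,3), (2,3), (3,1), (3,2).
  (0,2) → (1,0).
  (0,3) → (4,0).
  (1,3) → (0,2).
  (2,3) → (3,0).
  (3,1): no empty cell satisfies it; stays.
  (3,2) → (0,1).
Resulting grid:
1 2 2 .
2 2 2 .
2 2 2 .
1 1 . .
1 1 . 2
Unsatisfied now: (0,0).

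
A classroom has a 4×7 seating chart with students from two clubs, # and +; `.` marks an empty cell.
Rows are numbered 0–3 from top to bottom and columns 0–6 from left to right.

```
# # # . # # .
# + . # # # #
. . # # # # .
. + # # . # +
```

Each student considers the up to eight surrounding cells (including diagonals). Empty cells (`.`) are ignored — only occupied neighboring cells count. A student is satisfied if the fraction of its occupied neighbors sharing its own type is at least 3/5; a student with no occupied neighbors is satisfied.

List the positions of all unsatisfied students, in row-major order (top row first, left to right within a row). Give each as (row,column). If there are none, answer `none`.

Row 0: (0,0)# 2/3 satisfied · (0,1)# 3/4 satisfied · (0,2)# 2/3 satisfied · (0,4)# 4/4 satisfied · (0,5)# 4/4 satisfied
Row 1: (1,0)# 2/3 satisfied · (1,1)+ 0/5 not · (1,3)# 6/6 satisfied · (1,4)# 7/7 satisfied · (1,5)# 6/6 satisfied · (1,6)# 3/3 satisfied
Row 2: (2,2)# 4/6 satisfied · (2,3)# 6/6 satisfied · (2,4)# 7/7 satisfied · (2,5)# 5/6 satisfied
Row 3: (3,1)+ 0/2 not · (3,2)# 3/4 satisfied · (3,3)# 4/4 satisfied · (3,5)# 2/3 satisfied · (3,6)+ 0/2 not

(1,1), (3,1), (3,6)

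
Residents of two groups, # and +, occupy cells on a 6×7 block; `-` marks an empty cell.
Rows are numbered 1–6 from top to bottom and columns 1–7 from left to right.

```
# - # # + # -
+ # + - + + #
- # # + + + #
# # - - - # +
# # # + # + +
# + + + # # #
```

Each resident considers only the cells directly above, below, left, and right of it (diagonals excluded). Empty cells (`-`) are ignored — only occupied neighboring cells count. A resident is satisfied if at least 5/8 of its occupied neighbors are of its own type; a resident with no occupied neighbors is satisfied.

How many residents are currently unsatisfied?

23

Row 1: (1,1)# 0/1 unhappy · (1,3)# 1/2 unhappy · (1,4)# 1/2 unhappy · (1,5)+ 1/3 unhappy · (1,6)# 0/2 unhappy
Row 2: (2,1)+ 0/2 unhappy · (2,2)# 1/3 unhappy · (2,3)+ 0/3 unhappy · (2,5)+ 3/3 ok · (2,6)+ 2/4 unhappy · (2,7)# 1/2 unhappy
Row 3: (3,2)# 3/3 ok · (3,3)# 1/3 unhappy · (3,4)+ 1/2 unhappy · (3,5)+ 3/3 ok · (3,6)+ 2/4 unhappy · (3,7)# 1/3 unhappy
Row 4: (4,1)# 2/2 ok · (4,2)# 3/3 ok · (4,6)# 0/3 unhappy · (4,7)+ 1/3 unhappy
Row 5: (5,1)# 3/3 ok · (5,2)# 3/4 ok · (5,3)# 1/3 unhappy · (5,4)+ 1/3 unhappy · (5,5)# 1/3 unhappy · (5,6)+ 1/4 unhappy · (5,7)+ 2/3 ok
Row 6: (6,1)# 1/2 unhappy · (6,2)+ 1/3 unhappy · (6,3)+ 2/3 ok · (6,4)+ 2/3 ok · (6,5)# 2/3 ok · (6,6)# 2/3 ok · (6,7)# 1/2 unhappy
Unsatisfied: (1,1), (1,3), (1,4), (1,5), (1,6), (2,1), (2,2), (2,3), (2,6), (2,7), (3,3), (3,4), (3,6), (3,7), (4,6), (4,7), (5,3), (5,4), (5,5), (5,6), (6,1), (6,2), (6,7) — 23 in total.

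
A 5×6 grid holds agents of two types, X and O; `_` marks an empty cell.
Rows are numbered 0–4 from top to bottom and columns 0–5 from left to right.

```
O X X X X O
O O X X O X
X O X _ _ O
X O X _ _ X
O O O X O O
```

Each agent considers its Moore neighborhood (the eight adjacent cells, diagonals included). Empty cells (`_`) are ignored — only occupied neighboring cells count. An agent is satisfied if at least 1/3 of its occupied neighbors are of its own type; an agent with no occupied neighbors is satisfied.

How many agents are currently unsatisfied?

Row 0: (0,0)O 2/3 satisfied · (0,1)X 2/5 satisfied · (0,2)X 4/5 satisfied · (0,3)X 4/5 satisfied · (0,4)X 3/5 satisfied · (0,5)O 1/3 satisfied
Row 1: (1,0)O 3/5 satisfied · (1,1)O 3/8 satisfied · (1,2)X 5/7 satisfied · (1,3)X 5/6 satisfied · (1,4)O 2/6 satisfied · (1,5)X 1/4 not
Row 2: (2,0)X 1/5 not · (2,1)O 3/8 satisfied · (2,2)X 3/6 satisfied · (2,5)O 1/3 satisfied
Row 3: (3,0)X 1/5 not · (3,1)O 4/8 satisfied · (3,2)X 2/6 satisfied · (3,5)X 0/3 not
Row 4: (4,0)O 2/3 satisfied · (4,1)O 3/5 satisfied · (4,2)O 2/4 satisfied · (4,3)X 1/3 satisfied · (4,4)O 1/3 satisfied · (4,5)O 1/2 satisfied
Unsatisfied: (1,5), (2,0), (3,0), (3,5) — 4 in total.

4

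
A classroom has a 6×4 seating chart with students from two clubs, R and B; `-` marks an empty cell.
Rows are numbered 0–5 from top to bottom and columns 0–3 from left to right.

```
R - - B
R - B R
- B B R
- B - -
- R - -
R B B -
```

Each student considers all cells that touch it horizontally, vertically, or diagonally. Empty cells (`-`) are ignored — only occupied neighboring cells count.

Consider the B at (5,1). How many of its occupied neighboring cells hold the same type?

Occupied neighbors of (5,1): (4,1)=R, (5,0)=R, (5,2)=B.
Same type (B): 1 of 3.

1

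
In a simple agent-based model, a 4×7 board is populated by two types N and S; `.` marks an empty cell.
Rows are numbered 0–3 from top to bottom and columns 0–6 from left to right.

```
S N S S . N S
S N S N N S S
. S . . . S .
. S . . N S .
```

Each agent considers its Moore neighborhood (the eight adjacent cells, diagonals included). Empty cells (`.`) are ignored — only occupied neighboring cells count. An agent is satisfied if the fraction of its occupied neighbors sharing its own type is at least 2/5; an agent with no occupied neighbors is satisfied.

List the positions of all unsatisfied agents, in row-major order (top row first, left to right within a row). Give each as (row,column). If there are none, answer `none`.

(0,0), (0,1), (0,5), (1,1), (1,3), (3,4)

(0,0)S 1/3 not
(0,1)N 1/5 not
(0,2)S 2/5 satisfied
(0,3)S 2/4 satisfied
(0,5)N 1/4 not
(0,6)S 2/3 satisfied
(1,0)S 2/4 satisfied
(1,1)N 1/6 not
(1,2)S 3/6 satisfied
(1,3)N 1/4 not
(1,4)N 2/5 satisfied
(1,5)S 3/5 satisfied
(1,6)S 3/4 satisfied
(2,1)S 3/4 satisfied
(2,5)S 3/5 satisfied
(3,1)S 1/1 satisfied
(3,4)N 0/2 not
(3,5)S 1/2 satisfied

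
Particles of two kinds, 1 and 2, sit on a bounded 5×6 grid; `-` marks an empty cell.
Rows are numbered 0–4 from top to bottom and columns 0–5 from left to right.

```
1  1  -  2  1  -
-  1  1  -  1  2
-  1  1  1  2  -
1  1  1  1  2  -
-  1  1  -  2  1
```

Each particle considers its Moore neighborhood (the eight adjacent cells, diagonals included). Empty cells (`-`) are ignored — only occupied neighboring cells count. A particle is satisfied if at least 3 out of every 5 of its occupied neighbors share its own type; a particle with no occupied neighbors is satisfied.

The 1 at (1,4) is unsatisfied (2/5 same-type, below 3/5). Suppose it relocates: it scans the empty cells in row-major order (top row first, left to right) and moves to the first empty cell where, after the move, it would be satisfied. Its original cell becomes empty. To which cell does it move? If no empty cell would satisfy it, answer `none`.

(0,2)

Vacating (1,4). Empty cells in order:
  (0,2): 3/4 same-type → satisfied — stop here.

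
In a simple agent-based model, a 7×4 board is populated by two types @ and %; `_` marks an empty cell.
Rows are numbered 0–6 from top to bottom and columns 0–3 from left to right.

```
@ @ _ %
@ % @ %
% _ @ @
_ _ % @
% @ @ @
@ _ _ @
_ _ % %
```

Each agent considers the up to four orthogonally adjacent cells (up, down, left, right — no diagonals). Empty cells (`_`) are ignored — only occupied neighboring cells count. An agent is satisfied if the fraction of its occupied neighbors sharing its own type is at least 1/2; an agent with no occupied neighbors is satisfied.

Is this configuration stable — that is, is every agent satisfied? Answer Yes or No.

No

(0,0)@ 2/2 ok
(0,1)@ 1/2 ok
(0,3)% 1/1 ok
(1,0)@ 1/3 unhappy
(1,1)% 0/3 unhappy
(1,2)@ 1/3 unhappy
(1,3)% 1/3 unhappy
(2,0)% 0/1 unhappy
(2,2)@ 2/3 ok
(2,3)@ 2/3 ok
(3,2)% 0/3 unhappy
(3,3)@ 2/3 ok
(4,0)% 0/2 unhappy
(4,1)@ 1/2 ok
(4,2)@ 2/3 ok
(4,3)@ 3/3 ok
(5,0)@ 0/1 unhappy
(5,3)@ 1/2 ok
(6,2)% 1/1 ok
(6,3)% 1/2 ok
For instance (1,0) has only 1/3 same-type neighbors, below 1/2.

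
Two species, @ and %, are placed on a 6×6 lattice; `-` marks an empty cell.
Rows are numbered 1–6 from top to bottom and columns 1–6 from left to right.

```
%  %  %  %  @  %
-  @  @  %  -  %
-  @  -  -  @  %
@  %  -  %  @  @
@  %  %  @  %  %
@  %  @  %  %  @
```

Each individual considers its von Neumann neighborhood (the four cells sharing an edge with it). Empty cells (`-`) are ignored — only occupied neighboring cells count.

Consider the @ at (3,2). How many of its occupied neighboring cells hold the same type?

Occupied neighbors of (3,2): (2,2)=@, (4,2)=%.
Same type (@): 1 of 2.

1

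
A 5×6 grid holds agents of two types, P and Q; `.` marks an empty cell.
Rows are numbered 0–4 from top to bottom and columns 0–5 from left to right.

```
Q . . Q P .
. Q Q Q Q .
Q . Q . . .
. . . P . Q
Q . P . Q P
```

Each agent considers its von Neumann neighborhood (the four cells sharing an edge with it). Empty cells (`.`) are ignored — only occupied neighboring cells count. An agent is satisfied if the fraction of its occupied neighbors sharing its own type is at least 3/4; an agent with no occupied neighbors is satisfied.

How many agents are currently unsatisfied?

Row 0: (0,0)Q 0/0 ok · (0,3)Q 1/2 unhappy · (0,4)P 0/2 unhappy
Row 1: (1,1)Q 1/1 ok · (1,2)Q 3/3 ok · (1,3)Q 3/3 ok · (1,4)Q 1/2 unhappy
Row 2: (2,0)Q 0/0 ok · (2,2)Q 1/1 ok
Row 3: (3,3)P 0/0 ok · (3,5)Q 0/1 unhappy
Row 4: (4,0)Q 0/0 ok · (4,2)P 0/0 ok · (4,4)Q 0/1 unhappy · (4,5)P 0/2 unhappy
Unsatisfied: (0,3), (0,4), (1,4), (3,5), (4,4), (4,5) — 6 in total.

6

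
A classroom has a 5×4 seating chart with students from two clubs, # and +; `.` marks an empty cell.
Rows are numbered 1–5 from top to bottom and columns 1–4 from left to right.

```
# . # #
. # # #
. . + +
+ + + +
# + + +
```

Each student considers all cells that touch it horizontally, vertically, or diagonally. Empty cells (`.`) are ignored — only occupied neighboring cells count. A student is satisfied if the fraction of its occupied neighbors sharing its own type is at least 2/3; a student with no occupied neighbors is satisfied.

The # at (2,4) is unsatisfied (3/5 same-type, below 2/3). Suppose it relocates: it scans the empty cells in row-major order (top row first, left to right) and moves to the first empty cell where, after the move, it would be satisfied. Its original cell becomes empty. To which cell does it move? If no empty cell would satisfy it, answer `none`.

(1,2)

Vacating (2,4). Empty cells in order:
  (1,2): 4/4 same-type → satisfied — stop here.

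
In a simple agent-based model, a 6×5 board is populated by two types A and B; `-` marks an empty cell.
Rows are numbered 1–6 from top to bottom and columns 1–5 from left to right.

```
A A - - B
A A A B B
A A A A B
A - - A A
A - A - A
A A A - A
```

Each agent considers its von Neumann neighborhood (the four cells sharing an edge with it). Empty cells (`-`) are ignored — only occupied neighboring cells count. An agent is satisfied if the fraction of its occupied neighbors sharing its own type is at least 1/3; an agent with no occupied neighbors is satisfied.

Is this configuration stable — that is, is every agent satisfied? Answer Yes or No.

Row 1: (1,1)A 2/2 ok · (1,2)A 2/2 ok · (1,5)B 1/1 ok
Row 2: (2,1)A 3/3 ok · (2,2)A 4/4 ok · (2,3)A 2/3 ok · (2,4)B 1/3 ok · (2,5)B 3/3 ok
Row 3: (3,1)A 3/3 ok · (3,2)A 3/3 ok · (3,3)A 3/3 ok · (3,4)A 2/4 ok · (3,5)B 1/3 ok
Row 4: (4,1)A 2/2 ok · (4,4)A 2/2 ok · (4,5)A 2/3 ok
Row 5: (5,1)A 2/2 ok · (5,3)A 1/1 ok · (5,5)A 2/2 ok
Row 6: (6,1)A 2/2 ok · (6,2)A 2/2 ok · (6,3)A 2/2 ok · (6,5)A 1/1 ok
All meet the threshold, so the configuration is stable.

Yes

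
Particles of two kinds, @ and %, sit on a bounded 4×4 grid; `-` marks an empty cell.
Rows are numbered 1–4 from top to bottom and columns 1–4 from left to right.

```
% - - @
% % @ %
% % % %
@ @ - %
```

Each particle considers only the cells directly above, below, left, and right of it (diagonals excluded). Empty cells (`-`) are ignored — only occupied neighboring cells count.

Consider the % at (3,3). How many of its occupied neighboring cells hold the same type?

Occupied neighbors of (3,3): (2,3)=@, (3,2)=%, (3,4)=%.
Same type (%): 2 of 3.

2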